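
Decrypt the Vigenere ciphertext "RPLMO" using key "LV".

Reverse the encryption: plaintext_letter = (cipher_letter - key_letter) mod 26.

Step 1: Extend key: LVLVL
Step 2: Decrypt each letter (c - k) mod 26:
  R(17) - L(11) = (17-11) mod 26 = 6 = G
  P(15) - V(21) = (15-21) mod 26 = 20 = U
  L(11) - L(11) = (11-11) mod 26 = 0 = A
  M(12) - V(21) = (12-21) mod 26 = 17 = R
  O(14) - L(11) = (14-11) mod 26 = 3 = D
Plaintext: GUARD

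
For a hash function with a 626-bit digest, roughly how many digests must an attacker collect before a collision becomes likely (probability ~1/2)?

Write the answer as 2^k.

Step 1: The birthday paradox gives collision probability ~50% after sqrt(2^n) = 2^(n/2) hashes.
Step 2: For 626-bit output: 2^(626/2) = 2^313.
Step 3: Approximately 2^313 hash computations needed.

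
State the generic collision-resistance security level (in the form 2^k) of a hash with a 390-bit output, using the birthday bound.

Step 1: The birthday paradox gives collision probability ~50% after sqrt(2^n) = 2^(n/2) hashes.
Step 2: For 390-bit output: 2^(390/2) = 2^195.
Step 3: Approximately 2^195 hash computations needed.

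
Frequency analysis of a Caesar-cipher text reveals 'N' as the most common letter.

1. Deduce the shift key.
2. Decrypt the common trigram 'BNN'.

Step 1: In English, 'E' is the most frequent letter (12.7%).
Step 2: The most frequent ciphertext letter is 'N' (position 13).
Step 3: Shift = (13 - 4) mod 26 = 9.
Step 4: Decrypt 'BNN' by shifting back 9:
  B -> S
  N -> E
  N -> E
Step 5: 'BNN' decrypts to 'SEE'.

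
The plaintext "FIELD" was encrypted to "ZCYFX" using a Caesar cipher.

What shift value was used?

Step 1: Compare first letters: F (position 5) -> Z (position 25).
Step 2: Shift = (25 - 5) mod 26 = 20.
The shift value is 20.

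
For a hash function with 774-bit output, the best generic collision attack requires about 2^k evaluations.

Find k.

Step 1: The hash has a 774-bit output.
Step 2: Collision resistance means it should be infeasible to find any x != y with h(x) = h(y).
By the birthday bound, a generic collision search succeeds after about sqrt(2^774) = 2^(774/2) = 2^387 evaluations.
Step 3: Security level = 387 bits.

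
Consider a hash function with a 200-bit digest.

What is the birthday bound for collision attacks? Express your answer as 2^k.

Step 1: The birthday paradox gives collision probability ~50% after sqrt(2^n) = 2^(n/2) hashes.
Step 2: For 200-bit output: 2^(200/2) = 2^100.
Step 3: Approximately 2^100 hash computations needed.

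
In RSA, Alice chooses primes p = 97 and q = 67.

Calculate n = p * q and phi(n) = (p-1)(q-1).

Step 1: n = p * q = 97 * 67 = 6499.
Step 2: phi(n) = (p-1)(q-1) = 96 * 66 = 6336.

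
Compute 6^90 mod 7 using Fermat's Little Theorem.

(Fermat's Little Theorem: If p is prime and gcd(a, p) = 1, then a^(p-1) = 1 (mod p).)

Step 1: Since 7 is prime, by Fermat's Little Theorem: 6^6 = 1 (mod 7).
Step 2: Reduce exponent: 90 mod 6 = 0.
Step 3: So 6^90 = 6^0 (mod 7).
Step 4: 6^0 mod 7 = 1.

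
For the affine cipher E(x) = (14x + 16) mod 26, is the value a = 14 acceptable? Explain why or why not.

Step 1: Compute gcd(14, 26).
Step 2: gcd(14, 26) = 2.
Since gcd = 2 != 1, 14 shares a common factor with 26, so it cannot be used.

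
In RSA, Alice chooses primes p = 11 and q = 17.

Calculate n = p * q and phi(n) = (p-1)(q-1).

Step 1: n = p * q = 11 * 17 = 187.
Step 2: phi(n) = (p-1)(q-1) = 10 * 16 = 160.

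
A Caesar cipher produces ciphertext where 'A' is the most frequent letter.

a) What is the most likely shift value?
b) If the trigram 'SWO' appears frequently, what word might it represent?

Step 1: In English, 'E' is the most frequent letter (12.7%).
Step 2: The most frequent ciphertext letter is 'A' (position 0).
Step 3: Shift = (0 - 4) mod 26 = 22.
Step 4: Decrypt 'SWO' by shifting back 22:
  S -> W
  W -> A
  O -> S
Step 5: 'SWO' decrypts to 'WAS'.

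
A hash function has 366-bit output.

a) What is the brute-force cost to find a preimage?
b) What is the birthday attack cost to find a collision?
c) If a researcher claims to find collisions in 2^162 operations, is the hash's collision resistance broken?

Step 1: Preimage resistance requires brute-force of 2^366 operations.
Step 2: Collision resistance (birthday bound) = 2^(366/2) = 2^183.
Step 3: The claimed attack costs 2^162 operations.
Step 4: Since 2^162 < 2^183, the claimed attack beats the generic birthday bound, so collision resistance is broken.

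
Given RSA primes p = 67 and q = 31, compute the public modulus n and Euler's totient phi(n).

Step 1: n = p * q = 67 * 31 = 2077.
Step 2: phi(n) = (p-1)(q-1) = 66 * 30 = 1980.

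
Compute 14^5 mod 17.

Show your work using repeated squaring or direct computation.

Step 1: Compute 14^5 mod 17 step by step, reducing modulo 17 at each step.
  14^1 mod 17 = 14
  14^2 mod 17 = (14 * 14) mod 17 = 9
  14^3 mod 17 = (9 * 14) mod 17 = 7
  14^4 mod 17 = (7 * 14) mod 17 = 13
  14^5 mod 17 = (13 * 14) mod 17 = 12
Step 2: Result = 12.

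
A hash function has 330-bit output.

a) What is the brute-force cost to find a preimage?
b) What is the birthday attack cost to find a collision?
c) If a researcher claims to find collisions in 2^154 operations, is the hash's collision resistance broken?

Step 1: Preimage resistance requires brute-force of 2^330 operations.
Step 2: Collision resistance (birthday bound) = 2^(330/2) = 2^165.
Step 3: The claimed attack costs 2^154 operations.
Step 4: Since 2^154 < 2^165, the claimed attack beats the generic birthday bound, so collision resistance is broken.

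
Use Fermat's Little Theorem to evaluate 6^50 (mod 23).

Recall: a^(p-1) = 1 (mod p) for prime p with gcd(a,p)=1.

Step 1: Since 23 is prime, by Fermat's Little Theorem: 6^22 = 1 (mod 23).
Step 2: Reduce exponent: 50 mod 22 = 6.
Step 3: So 6^50 = 6^6 (mod 23).
Step 4: 6^6 mod 23 = 12.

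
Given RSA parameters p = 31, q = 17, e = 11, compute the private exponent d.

Step 1: n = 31 * 17 = 527.
Step 2: phi(n) = 30 * 16 = 480.
Step 3: Find d such that 11 * d = 1 (mod 480).
Step 4: d = 11^(-1) mod 480 = 131.
Verification: 11 * 131 = 1441 = 3 * 480 + 1.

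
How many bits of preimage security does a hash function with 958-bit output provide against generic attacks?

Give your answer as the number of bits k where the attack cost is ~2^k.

Step 1: The hash has a 958-bit output.
Step 2: Preimage resistance means: given a digest h(x), it should be infeasible to find any input that hashes to it.
With a 958-bit output there are 2^958 possible digests, so a generic brute-force preimage search costs about 2^958 evaluations.
Step 3: Security level = 958 bits.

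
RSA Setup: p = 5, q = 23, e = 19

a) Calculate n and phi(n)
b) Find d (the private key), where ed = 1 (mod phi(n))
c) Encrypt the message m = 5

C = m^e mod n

Step 1: n = 5 * 23 = 115.
Step 2: phi(n) = (5-1)(23-1) = 4 * 22 = 88.
Step 3: Find d = 19^(-1) mod 88 = 51.
  Verify: 19 * 51 = 969 = 1 (mod 88).
Step 4: C = 5^19 mod 115 = 30.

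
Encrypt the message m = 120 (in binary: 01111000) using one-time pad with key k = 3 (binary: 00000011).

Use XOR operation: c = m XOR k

Step 1: Write out the XOR operation bit by bit:
  Message: 01111000
  Key:     00000011
  XOR:     01111011
Step 2: Convert to decimal: 01111011 = 123.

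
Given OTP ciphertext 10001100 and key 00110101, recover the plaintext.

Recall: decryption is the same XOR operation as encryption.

Step 1: XOR ciphertext with key:
  Ciphertext: 10001100
  Key:        00110101
  XOR:        10111001
Step 2: Plaintext = 10111001 = 185 in decimal.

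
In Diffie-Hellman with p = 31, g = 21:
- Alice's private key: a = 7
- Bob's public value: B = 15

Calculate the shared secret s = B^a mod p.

Step 1: s = B^a mod p = 15^7 mod 31.
  15^1 mod 31 = 15
  15^2 mod 31 = (15 * 15) mod 31 = 8
  15^3 mod 31 = (8 * 15) mod 31 = 27
  15^4 mod 31 = (27 * 15) mod 31 = 2
  15^5 mod 31 = (2 * 15) mod 31 = 30
  15^6 mod 31 = (30 * 15) mod 31 = 16
  15^7 mod 31 = (16 * 15) mod 31 = 23
Result: shared secret = 23.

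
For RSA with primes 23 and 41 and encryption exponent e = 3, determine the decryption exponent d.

Step 1: n = 23 * 41 = 943.
Step 2: phi(n) = 22 * 40 = 880.
Step 3: Find d such that 3 * d = 1 (mod 880).
Step 4: d = 3^(-1) mod 880 = 587.
Verification: 3 * 587 = 1761 = 2 * 880 + 1.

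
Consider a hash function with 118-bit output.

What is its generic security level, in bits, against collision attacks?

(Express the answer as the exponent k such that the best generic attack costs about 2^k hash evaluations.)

Step 1: The hash has a 118-bit output.
Step 2: Collision resistance means it should be infeasible to find any x != y with h(x) = h(y).
By the birthday bound, a generic collision search succeeds after about sqrt(2^118) = 2^(118/2) = 2^59 evaluations.
Step 3: Security level = 59 bits.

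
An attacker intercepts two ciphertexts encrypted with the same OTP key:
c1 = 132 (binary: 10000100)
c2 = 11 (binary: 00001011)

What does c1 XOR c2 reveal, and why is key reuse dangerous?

Step 1: c1 XOR c2 = (m1 XOR k) XOR (m2 XOR k).
Step 2: By XOR associativity/commutativity: = m1 XOR m2 XOR k XOR k = m1 XOR m2.
Step 3: 10000100 XOR 00001011 = 10001111 = 143.
Step 4: The key cancels out! An attacker learns m1 XOR m2 = 143, revealing the relationship between plaintexts.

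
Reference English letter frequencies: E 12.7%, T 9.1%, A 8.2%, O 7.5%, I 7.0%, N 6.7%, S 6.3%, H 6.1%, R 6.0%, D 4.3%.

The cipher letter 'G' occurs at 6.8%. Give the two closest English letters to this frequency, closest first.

Step 1: Observed frequency of 'G' is 6.8%.
Step 2: Compute distances to each reference frequency and sort:
  N (6.7%): difference = 0.1% <-- BEST
  I (7.0%): difference = 0.2% <-- RUNNER-UP
  S (6.3%): difference = 0.5%
  O (7.5%): difference = 0.7%
  H (6.1%): difference = 0.7%
Step 3: Most likely is 'N' (6.7%, diff 0.1%); second most likely is 'I' (7.0%, diff 0.2%).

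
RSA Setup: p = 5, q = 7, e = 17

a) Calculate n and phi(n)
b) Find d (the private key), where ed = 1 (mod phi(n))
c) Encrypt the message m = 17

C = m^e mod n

Step 1: n = 5 * 7 = 35.
Step 2: phi(n) = (5-1)(7-1) = 4 * 6 = 24.
Step 3: Find d = 17^(-1) mod 24 = 17.
  Verify: 17 * 17 = 289 = 1 (mod 24).
Step 4: C = 17^17 mod 35 = 12.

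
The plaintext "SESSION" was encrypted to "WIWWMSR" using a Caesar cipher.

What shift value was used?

Step 1: Compare first letters: S (position 18) -> W (position 22).
Step 2: Shift = (22 - 18) mod 26 = 4.
The shift value is 4.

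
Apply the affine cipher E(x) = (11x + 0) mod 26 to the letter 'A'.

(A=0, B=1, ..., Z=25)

Step 1: Convert 'A' to number: x = 0.
Step 2: E(0) = (11 * 0 + 0) mod 26 = 0 mod 26 = 0.
Step 3: Convert 0 back to letter: A.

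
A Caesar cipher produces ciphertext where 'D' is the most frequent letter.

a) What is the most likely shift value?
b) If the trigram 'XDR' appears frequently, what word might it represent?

Step 1: In English, 'E' is the most frequent letter (12.7%).
Step 2: The most frequent ciphertext letter is 'D' (position 3).
Step 3: Shift = (3 - 4) mod 26 = 25.
Step 4: Decrypt 'XDR' by shifting back 25:
  X -> Y
  D -> E
  R -> S
Step 5: 'XDR' decrypts to 'YES'.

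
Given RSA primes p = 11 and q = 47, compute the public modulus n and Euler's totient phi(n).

Step 1: n = p * q = 11 * 47 = 517.
Step 2: phi(n) = (p-1)(q-1) = 10 * 46 = 460.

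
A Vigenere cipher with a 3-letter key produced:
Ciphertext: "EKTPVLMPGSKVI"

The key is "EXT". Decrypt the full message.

Step 1: Key 'EXT' has length 3. Extended key: EXTEXTEXTEXTE
Step 2: Decrypt each position:
  E(4) - E(4) = 0 = A
  K(10) - X(23) = 13 = N
  T(19) - T(19) = 0 = A
  P(15) - E(4) = 11 = L
  V(21) - X(23) = 24 = Y
  L(11) - T(19) = 18 = S
  M(12) - E(4) = 8 = I
  P(15) - X(23) = 18 = S
  G(6) - T(19) = 13 = N
  S(18) - E(4) = 14 = O
  K(10) - X(23) = 13 = N
  V(21) - T(19) = 2 = C
  I(8) - E(4) = 4 = E
Plaintext: ANALYSISNONCE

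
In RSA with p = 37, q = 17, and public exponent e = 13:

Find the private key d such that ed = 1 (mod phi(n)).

Step 1: n = 37 * 17 = 629.
Step 2: phi(n) = 36 * 16 = 576.
Step 3: Find d such that 13 * d = 1 (mod 576).
Step 4: d = 13^(-1) mod 576 = 133.
Verification: 13 * 133 = 1729 = 3 * 576 + 1.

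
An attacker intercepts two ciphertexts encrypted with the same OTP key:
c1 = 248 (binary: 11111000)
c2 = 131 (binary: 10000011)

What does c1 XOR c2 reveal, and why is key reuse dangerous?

Step 1: c1 XOR c2 = (m1 XOR k) XOR (m2 XOR k).
Step 2: By XOR associativity/commutativity: = m1 XOR m2 XOR k XOR k = m1 XOR m2.
Step 3: 11111000 XOR 10000011 = 01111011 = 123.
Step 4: The key cancels out! An attacker learns m1 XOR m2 = 123, revealing the relationship between plaintexts.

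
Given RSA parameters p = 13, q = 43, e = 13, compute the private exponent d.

Step 1: n = 13 * 43 = 559.
Step 2: phi(n) = 12 * 42 = 504.
Step 3: Find d such that 13 * d = 1 (mod 504).
Step 4: d = 13^(-1) mod 504 = 349.
Verification: 13 * 349 = 4537 = 9 * 504 + 1.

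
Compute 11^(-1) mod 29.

Step 1: We need x such that 11 * x = 1 (mod 29).
Step 2: Using the extended Euclidean algorithm or trial:
  11 * 8 = 88 = 3 * 29 + 1.
Step 3: Since 88 mod 29 = 1, the inverse is x = 8.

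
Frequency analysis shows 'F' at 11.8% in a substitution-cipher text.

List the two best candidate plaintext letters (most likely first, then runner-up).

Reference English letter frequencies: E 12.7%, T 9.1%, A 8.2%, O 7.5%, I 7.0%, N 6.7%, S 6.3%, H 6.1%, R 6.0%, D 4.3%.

Step 1: Observed frequency of 'F' is 11.8%.
Step 2: Compute distances to each reference frequency and sort:
  E (12.7%): difference = 0.9% <-- BEST
  T (9.1%): difference = 2.7% <-- RUNNER-UP
  A (8.2%): difference = 3.6%
  O (7.5%): difference = 4.3%
  I (7.0%): difference = 4.8%
Step 3: Most likely is 'E' (12.7%, diff 0.9%); second most likely is 'T' (9.1%, diff 2.7%).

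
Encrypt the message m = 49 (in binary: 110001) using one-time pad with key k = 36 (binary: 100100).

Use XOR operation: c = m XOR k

Step 1: Write out the XOR operation bit by bit:
  Message: 110001
  Key:     100100
  XOR:     010101
Step 2: Convert to decimal: 010101 = 21.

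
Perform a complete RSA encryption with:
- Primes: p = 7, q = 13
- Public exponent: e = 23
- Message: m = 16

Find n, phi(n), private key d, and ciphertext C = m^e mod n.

Step 1: n = 7 * 13 = 91.
Step 2: phi(n) = (7-1)(13-1) = 6 * 12 = 72.
Step 3: Find d = 23^(-1) mod 72 = 47.
  Verify: 23 * 47 = 1081 = 1 (mod 72).
Step 4: C = 16^23 mod 91 = 74.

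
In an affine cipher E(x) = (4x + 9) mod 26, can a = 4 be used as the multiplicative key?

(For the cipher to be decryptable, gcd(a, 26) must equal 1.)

Step 1: Compute gcd(4, 26).
Step 2: gcd(4, 26) = 2.
Since gcd = 2 != 1, 4 shares a common factor with 26, so it cannot be used.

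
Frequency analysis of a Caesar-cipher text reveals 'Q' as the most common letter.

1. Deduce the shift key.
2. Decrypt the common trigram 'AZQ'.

Step 1: In English, 'E' is the most frequent letter (12.7%).
Step 2: The most frequent ciphertext letter is 'Q' (position 16).
Step 3: Shift = (16 - 4) mod 26 = 12.
Step 4: Decrypt 'AZQ' by shifting back 12:
  A -> O
  Z -> N
  Q -> E
Step 5: 'AZQ' decrypts to 'ONE'.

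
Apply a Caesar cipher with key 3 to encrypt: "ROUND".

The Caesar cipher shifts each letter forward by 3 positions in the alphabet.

Step 1: For each letter, shift forward by 3 positions (mod 26).
  R (position 17) -> position (17+3) mod 26 = 20 -> U
  O (position 14) -> position (14+3) mod 26 = 17 -> R
  U (position 20) -> position (20+3) mod 26 = 23 -> X
  N (position 13) -> position (13+3) mod 26 = 16 -> Q
  D (position 3) -> position (3+3) mod 26 = 6 -> G
Result: URXQG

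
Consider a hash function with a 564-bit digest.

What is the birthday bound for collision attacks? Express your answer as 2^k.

Step 1: The birthday paradox gives collision probability ~50% after sqrt(2^n) = 2^(n/2) hashes.
Step 2: For 564-bit output: 2^(564/2) = 2^282.
Step 3: Approximately 2^282 hash computations needed.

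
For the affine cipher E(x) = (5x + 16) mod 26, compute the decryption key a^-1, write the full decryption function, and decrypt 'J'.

Step 1: Find a^-1, the modular inverse of 5 mod 26.
Step 2: We need 5 * a^-1 = 1 (mod 26).
Step 3: 5 * 21 = 105 = 4 * 26 + 1, so a^-1 = 21.
Step 4: D(y) = 21(y - 16) mod 26.
Step 5: Apply to 'J' (y = 9): D(9) = 21 * (9 - 16) mod 26 = 21 * -7 mod 26 = 9 -> 'J'.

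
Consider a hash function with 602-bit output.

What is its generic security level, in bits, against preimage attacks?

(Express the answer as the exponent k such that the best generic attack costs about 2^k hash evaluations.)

Step 1: The hash has a 602-bit output.
Step 2: Preimage resistance means: given a digest h(x), it should be infeasible to find any input that hashes to it.
With a 602-bit output there are 2^602 possible digests, so a generic brute-force preimage search costs about 2^602 evaluations.
Step 3: Security level = 602 bits.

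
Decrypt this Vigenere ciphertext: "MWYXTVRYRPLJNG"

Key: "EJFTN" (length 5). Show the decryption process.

Step 1: Key 'EJFTN' has length 5. Extended key: EJFTNEJFTNEJFT
Step 2: Decrypt each position:
  M(12) - E(4) = 8 = I
  W(22) - J(9) = 13 = N
  Y(24) - F(5) = 19 = T
  X(23) - T(19) = 4 = E
  T(19) - N(13) = 6 = G
  V(21) - E(4) = 17 = R
  R(17) - J(9) = 8 = I
  Y(24) - F(5) = 19 = T
  R(17) - T(19) = 24 = Y
  P(15) - N(13) = 2 = C
  L(11) - E(4) = 7 = H
  J(9) - J(9) = 0 = A
  N(13) - F(5) = 8 = I
  G(6) - T(19) = 13 = N
Plaintext: INTEGRITYCHAIN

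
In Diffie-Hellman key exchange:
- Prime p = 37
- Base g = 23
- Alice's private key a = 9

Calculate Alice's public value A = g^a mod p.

Step 1: A = g^a mod p = 23^9 mod 37.
  23^1 mod 37 = 23
  23^2 mod 37 = (23 * 23) mod 37 = 11
  23^3 mod 37 = (11 * 23) mod 37 = 31
  23^4 mod 37 = (31 * 23) mod 37 = 10
  23^5 mod 37 = (10 * 23) mod 37 = 8
  23^6 mod 37 = (8 * 23) mod 37 = 36
  23^7 mod 37 = (36 * 23) mod 37 = 14
  23^8 mod 37 = (14 * 23) mod 37 = 26
  23^9 mod 37 = (26 * 23) mod 37 = 6
Result: A = 6.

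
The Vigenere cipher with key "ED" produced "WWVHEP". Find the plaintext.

Step 1: Extend key: EDEDED
Step 2: Decrypt each letter (c - k) mod 26:
  W(22) - E(4) = (22-4) mod 26 = 18 = S
  W(22) - D(3) = (22-3) mod 26 = 19 = T
  V(21) - E(4) = (21-4) mod 26 = 17 = R
  H(7) - D(3) = (7-3) mod 26 = 4 = E
  E(4) - E(4) = (4-4) mod 26 = 0 = A
  P(15) - D(3) = (15-3) mod 26 = 12 = M
Plaintext: STREAM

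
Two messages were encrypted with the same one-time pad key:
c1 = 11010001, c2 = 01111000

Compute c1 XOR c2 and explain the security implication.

Step 1: c1 XOR c2 = (m1 XOR k) XOR (m2 XOR k).
Step 2: By XOR associativity/commutativity: = m1 XOR m2 XOR k XOR k = m1 XOR m2.
Step 3: 11010001 XOR 01111000 = 10101001 = 169.
Step 4: The key cancels out! An attacker learns m1 XOR m2 = 169, revealing the relationship between plaintexts.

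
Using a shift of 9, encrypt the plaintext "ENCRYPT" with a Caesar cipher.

Step 1: For each letter, shift forward by 9 positions (mod 26).
  E (position 4) -> position (4+9) mod 26 = 13 -> N
  N (position 13) -> position (13+9) mod 26 = 22 -> W
  C (position 2) -> position (2+9) mod 26 = 11 -> L
  R (position 17) -> position (17+9) mod 26 = 0 -> A
  Y (position 24) -> position (24+9) mod 26 = 7 -> H
  P (position 15) -> position (15+9) mod 26 = 24 -> Y
  T (position 19) -> position (19+9) mod 26 = 2 -> C
Result: NWLAHYC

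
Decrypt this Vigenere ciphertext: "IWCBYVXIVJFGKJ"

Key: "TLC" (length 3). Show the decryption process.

Step 1: Key 'TLC' has length 3. Extended key: TLCTLCTLCTLCTL
Step 2: Decrypt each position:
  I(8) - T(19) = 15 = P
  W(22) - L(11) = 11 = L
  C(2) - C(2) = 0 = A
  B(1) - T(19) = 8 = I
  Y(24) - L(11) = 13 = N
  V(21) - C(2) = 19 = T
  X(23) - T(19) = 4 = E
  I(8) - L(11) = 23 = X
  V(21) - C(2) = 19 = T
  J(9) - T(19) = 16 = Q
  F(5) - L(11) = 20 = U
  G(6) - C(2) = 4 = E
  K(10) - T(19) = 17 = R
  J(9) - L(11) = 24 = Y
Plaintext: PLAINTEXTQUERY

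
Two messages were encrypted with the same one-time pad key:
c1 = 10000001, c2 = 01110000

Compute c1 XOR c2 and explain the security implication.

Step 1: c1 XOR c2 = (m1 XOR k) XOR (m2 XOR k).
Step 2: By XOR associativity/commutativity: = m1 XOR m2 XOR k XOR k = m1 XOR m2.
Step 3: 10000001 XOR 01110000 = 11110001 = 241.
Step 4: The key cancels out! An attacker learns m1 XOR m2 = 241, revealing the relationship between plaintexts.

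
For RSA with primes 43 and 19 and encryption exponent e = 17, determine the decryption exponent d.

Step 1: n = 43 * 19 = 817.
Step 2: phi(n) = 42 * 18 = 756.
Step 3: Find d such that 17 * d = 1 (mod 756).
Step 4: d = 17^(-1) mod 756 = 89.
Verification: 17 * 89 = 1513 = 2 * 756 + 1.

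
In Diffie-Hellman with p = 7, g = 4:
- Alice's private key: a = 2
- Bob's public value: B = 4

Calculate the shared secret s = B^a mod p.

Step 1: s = B^a mod p = 4^2 mod 7.
  4^1 mod 7 = 4
  4^2 mod 7 = (4 * 4) mod 7 = 2
Result: shared secret = 2.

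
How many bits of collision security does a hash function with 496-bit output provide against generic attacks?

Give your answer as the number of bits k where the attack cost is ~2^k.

Step 1: The hash has a 496-bit output.
Step 2: Collision resistance means it should be infeasible to find any x != y with h(x) = h(y).
By the birthday bound, a generic collision search succeeds after about sqrt(2^496) = 2^(496/2) = 2^248 evaluations.
Step 3: Security level = 248 bits.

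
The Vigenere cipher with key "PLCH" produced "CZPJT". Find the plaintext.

Step 1: Extend key: PLCHP
Step 2: Decrypt each letter (c - k) mod 26:
  C(2) - P(15) = (2-15) mod 26 = 13 = N
  Z(25) - L(11) = (25-11) mod 26 = 14 = O
  P(15) - C(2) = (15-2) mod 26 = 13 = N
  J(9) - H(7) = (9-7) mod 26 = 2 = C
  T(19) - P(15) = (19-15) mod 26 = 4 = E
Plaintext: NONCE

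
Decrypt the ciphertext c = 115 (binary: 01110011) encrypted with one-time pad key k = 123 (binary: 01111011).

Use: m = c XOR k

Step 1: XOR ciphertext with key:
  Ciphertext: 01110011
  Key:        01111011
  XOR:        00001000
Step 2: Plaintext = 00001000 = 8 in decimal.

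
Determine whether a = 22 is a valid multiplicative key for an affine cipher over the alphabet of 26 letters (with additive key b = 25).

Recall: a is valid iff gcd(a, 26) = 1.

Step 1: Compute gcd(22, 26).
Step 2: gcd(22, 26) = 2.
Since gcd = 2 != 1, 22 shares a common factor with 26, so it cannot be used.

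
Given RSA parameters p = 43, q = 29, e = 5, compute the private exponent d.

Step 1: n = 43 * 29 = 1247.
Step 2: phi(n) = 42 * 28 = 1176.
Step 3: Find d such that 5 * d = 1 (mod 1176).
Step 4: d = 5^(-1) mod 1176 = 941.
Verification: 5 * 941 = 4705 = 4 * 1176 + 1.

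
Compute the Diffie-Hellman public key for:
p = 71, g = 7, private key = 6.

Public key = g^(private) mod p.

Step 1: A = g^a mod p = 7^6 mod 71.
  7^1 mod 71 = 7
  7^2 mod 71 = (7 * 7) mod 71 = 49
  7^3 mod 71 = (49 * 7) mod 71 = 59
  7^4 mod 71 = (59 * 7) mod 71 = 58
  7^5 mod 71 = (58 * 7) mod 71 = 51
  7^6 mod 71 = (51 * 7) mod 71 = 2
Result: A = 2.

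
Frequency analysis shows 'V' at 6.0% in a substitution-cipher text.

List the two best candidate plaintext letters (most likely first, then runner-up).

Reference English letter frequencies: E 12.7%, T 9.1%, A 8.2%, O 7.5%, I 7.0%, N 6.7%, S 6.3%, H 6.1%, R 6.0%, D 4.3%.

Step 1: Observed frequency of 'V' is 6.0%.
Step 2: Compute distances to each reference frequency and sort:
  R (6.0%): difference = 0.0% <-- BEST
  H (6.1%): difference = 0.1% <-- RUNNER-UP
  S (6.3%): difference = 0.3%
  N (6.7%): difference = 0.7%
  I (7.0%): difference = 1.0%
Step 3: Most likely is 'R' (6.0%, diff 0.0%); second most likely is 'H' (6.1%, diff 0.1%).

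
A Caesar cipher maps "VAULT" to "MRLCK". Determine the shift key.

Step 1: Compare first letters: V (position 21) -> M (position 12).
Step 2: Shift = (12 - 21) mod 26 = 17.
The shift value is 17.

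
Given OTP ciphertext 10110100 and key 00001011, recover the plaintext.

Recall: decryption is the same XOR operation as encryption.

Step 1: XOR ciphertext with key:
  Ciphertext: 10110100
  Key:        00001011
  XOR:        10111111
Step 2: Plaintext = 10111111 = 191 in decimal.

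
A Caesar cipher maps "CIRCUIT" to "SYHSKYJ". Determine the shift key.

Step 1: Compare first letters: C (position 2) -> S (position 18).
Step 2: Shift = (18 - 2) mod 26 = 16.
The shift value is 16.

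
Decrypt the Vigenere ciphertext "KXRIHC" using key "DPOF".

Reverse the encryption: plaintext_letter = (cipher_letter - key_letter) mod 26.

Step 1: Extend key: DPOFDP
Step 2: Decrypt each letter (c - k) mod 26:
  K(10) - D(3) = (10-3) mod 26 = 7 = H
  X(23) - P(15) = (23-15) mod 26 = 8 = I
  R(17) - O(14) = (17-14) mod 26 = 3 = D
  I(8) - F(5) = (8-5) mod 26 = 3 = D
  H(7) - D(3) = (7-3) mod 26 = 4 = E
  C(2) - P(15) = (2-15) mod 26 = 13 = N
Plaintext: HIDDEN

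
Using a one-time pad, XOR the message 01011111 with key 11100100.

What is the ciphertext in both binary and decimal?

Step 1: Write out the XOR operation bit by bit:
  Message: 01011111
  Key:     11100100
  XOR:     10111011
Step 2: Convert to decimal: 10111011 = 187.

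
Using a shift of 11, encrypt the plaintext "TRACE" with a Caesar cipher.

Step 1: For each letter, shift forward by 11 positions (mod 26).
  T (position 19) -> position (19+11) mod 26 = 4 -> E
  R (position 17) -> position (17+11) mod 26 = 2 -> C
  A (position 0) -> position (0+11) mod 26 = 11 -> L
  C (position 2) -> position (2+11) mod 26 = 13 -> N
  E (position 4) -> position (4+11) mod 26 = 15 -> P
Result: ECLNP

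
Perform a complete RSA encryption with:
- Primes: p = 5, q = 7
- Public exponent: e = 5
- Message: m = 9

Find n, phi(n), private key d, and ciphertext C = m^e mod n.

Step 1: n = 5 * 7 = 35.
Step 2: phi(n) = (5-1)(7-1) = 4 * 6 = 24.
Step 3: Find d = 5^(-1) mod 24 = 5.
  Verify: 5 * 5 = 25 = 1 (mod 24).
Step 4: C = 9^5 mod 35 = 4.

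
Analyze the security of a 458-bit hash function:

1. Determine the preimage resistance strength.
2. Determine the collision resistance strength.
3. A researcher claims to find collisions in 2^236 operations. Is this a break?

Step 1: Preimage resistance requires brute-force of 2^458 operations.
Step 2: Collision resistance (birthday bound) = 2^(458/2) = 2^229.
Step 3: The claimed attack costs 2^236 operations.
Step 4: Since 2^236 >= 2^229, the claimed attack is no faster than the generic birthday attack, so this does not break collision resistance.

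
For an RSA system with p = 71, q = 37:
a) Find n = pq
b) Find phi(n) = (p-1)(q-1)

Step 1: n = p * q = 71 * 37 = 2627.
Step 2: phi(n) = (p-1)(q-1) = 70 * 36 = 2520.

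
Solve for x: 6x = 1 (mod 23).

Step 1: We need x such that 6 * x = 1 (mod 23).
Step 2: Using the extended Euclidean algorithm or trial:
  6 * 4 = 24 = 1 * 23 + 1.
Step 3: Since 24 mod 23 = 1, the inverse is x = 4.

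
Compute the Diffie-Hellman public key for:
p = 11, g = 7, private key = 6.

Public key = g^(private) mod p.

Step 1: A = g^a mod p = 7^6 mod 11.
  7^1 mod 11 = 7
  7^2 mod 11 = (7 * 7) mod 11 = 5
  7^3 mod 11 = (5 * 7) mod 11 = 2
  7^4 mod 11 = (2 * 7) mod 11 = 3
  7^5 mod 11 = (3 * 7) mod 11 = 10
  7^6 mod 11 = (10 * 7) mod 11 = 4
Result: A = 4.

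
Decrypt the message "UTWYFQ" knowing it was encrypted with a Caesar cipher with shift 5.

Step 1: Reverse the shift by subtracting 5 from each letter position.
  U (position 20) -> position (20-5) mod 26 = 15 -> P
  T (position 19) -> position (19-5) mod 26 = 14 -> O
  W (position 22) -> position (22-5) mod 26 = 17 -> R
  Y (position 24) -> position (24-5) mod 26 = 19 -> T
  F (position 5) -> position (5-5) mod 26 = 0 -> A
  Q (position 16) -> position (16-5) mod 26 = 11 -> L
Decrypted message: PORTAL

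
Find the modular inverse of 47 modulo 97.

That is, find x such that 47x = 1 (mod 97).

Step 1: We need x such that 47 * x = 1 (mod 97).
Step 2: Using the extended Euclidean algorithm or trial:
  47 * 64 = 3008 = 31 * 97 + 1.
Step 3: Since 3008 mod 97 = 1, the inverse is x = 64.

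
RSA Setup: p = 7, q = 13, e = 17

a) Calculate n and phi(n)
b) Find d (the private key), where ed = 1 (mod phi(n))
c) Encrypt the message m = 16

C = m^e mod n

Step 1: n = 7 * 13 = 91.
Step 2: phi(n) = (7-1)(13-1) = 6 * 12 = 72.
Step 3: Find d = 17^(-1) mod 72 = 17.
  Verify: 17 * 17 = 289 = 1 (mod 72).
Step 4: C = 16^17 mod 91 = 74.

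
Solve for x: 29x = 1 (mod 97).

Step 1: We need x such that 29 * x = 1 (mod 97).
Step 2: Using the extended Euclidean algorithm or trial:
  29 * 87 = 2523 = 26 * 97 + 1.
Step 3: Since 2523 mod 97 = 1, the inverse is x = 87.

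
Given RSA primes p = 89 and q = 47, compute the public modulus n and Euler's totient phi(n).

Step 1: n = p * q = 89 * 47 = 4183.
Step 2: phi(n) = (p-1)(q-1) = 88 * 46 = 4048.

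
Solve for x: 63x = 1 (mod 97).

Step 1: We need x such that 63 * x = 1 (mod 97).
Step 2: Using the extended Euclidean algorithm or trial:
  63 * 77 = 4851 = 50 * 97 + 1.
Step 3: Since 4851 mod 97 = 1, the inverse is x = 77.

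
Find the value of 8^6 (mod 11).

Step 1: Compute 8^6 mod 11 step by step, reducing modulo 11 at each step.
  8^1 mod 11 = 8
  8^2 mod 11 = (8 * 8) mod 11 = 9
  8^3 mod 11 = (9 * 8) mod 11 = 6
  8^4 mod 11 = (6 * 8) mod 11 = 4
  8^5 mod 11 = (4 * 8) mod 11 = 10
  8^6 mod 11 = (10 * 8) mod 11 = 3
Step 2: Result = 3.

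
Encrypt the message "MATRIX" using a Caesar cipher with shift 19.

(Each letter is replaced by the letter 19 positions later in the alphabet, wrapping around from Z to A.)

Step 1: For each letter, shift forward by 19 positions (mod 26).
  M (position 12) -> position (12+19) mod 26 = 5 -> F
  A (position 0) -> position (0+19) mod 26 = 19 -> T
  T (position 19) -> position (19+19) mod 26 = 12 -> M
  R (position 17) -> position (17+19) mod 26 = 10 -> K
  I (position 8) -> position (8+19) mod 26 = 1 -> B
  X (position 23) -> position (23+19) mod 26 = 16 -> Q
Result: FTMKBQ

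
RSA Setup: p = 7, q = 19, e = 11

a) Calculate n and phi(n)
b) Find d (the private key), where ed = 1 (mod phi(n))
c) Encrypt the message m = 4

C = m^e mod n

Step 1: n = 7 * 19 = 133.
Step 2: phi(n) = (7-1)(19-1) = 6 * 18 = 108.
Step 3: Find d = 11^(-1) mod 108 = 59.
  Verify: 11 * 59 = 649 = 1 (mod 108).
Step 4: C = 4^11 mod 133 = 16.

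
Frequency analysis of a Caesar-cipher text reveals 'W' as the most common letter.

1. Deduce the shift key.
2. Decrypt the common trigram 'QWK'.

Step 1: In English, 'E' is the most frequent letter (12.7%).
Step 2: The most frequent ciphertext letter is 'W' (position 22).
Step 3: Shift = (22 - 4) mod 26 = 18.
Step 4: Decrypt 'QWK' by shifting back 18:
  Q -> Y
  W -> E
  K -> S
Step 5: 'QWK' decrypts to 'YES'.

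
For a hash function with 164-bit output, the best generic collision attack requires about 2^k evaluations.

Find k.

Step 1: The hash has a 164-bit output.
Step 2: Collision resistance means it should be infeasible to find any x != y with h(x) = h(y).
By the birthday bound, a generic collision search succeeds after about sqrt(2^164) = 2^(164/2) = 2^82 evaluations.
Step 3: Security level = 82 bits.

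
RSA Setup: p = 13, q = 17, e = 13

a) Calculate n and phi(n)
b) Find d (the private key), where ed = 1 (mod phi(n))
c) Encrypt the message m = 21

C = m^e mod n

Step 1: n = 13 * 17 = 221.
Step 2: phi(n) = (13-1)(17-1) = 12 * 16 = 192.
Step 3: Find d = 13^(-1) mod 192 = 133.
  Verify: 13 * 133 = 1729 = 1 (mod 192).
Step 4: C = 21^13 mod 221 = 21.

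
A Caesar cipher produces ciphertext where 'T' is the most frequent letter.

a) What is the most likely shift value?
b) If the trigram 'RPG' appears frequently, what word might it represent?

Step 1: In English, 'E' is the most frequent letter (12.7%).
Step 2: The most frequent ciphertext letter is 'T' (position 19).
Step 3: Shift = (19 - 4) mod 26 = 15.
Step 4: Decrypt 'RPG' by shifting back 15:
  R -> C
  P -> A
  G -> R
Step 5: 'RPG' decrypts to 'CAR'.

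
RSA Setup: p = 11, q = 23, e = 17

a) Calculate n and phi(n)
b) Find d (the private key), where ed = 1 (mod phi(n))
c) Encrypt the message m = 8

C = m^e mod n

Step 1: n = 11 * 23 = 253.
Step 2: phi(n) = (11-1)(23-1) = 10 * 22 = 220.
Step 3: Find d = 17^(-1) mod 220 = 13.
  Verify: 17 * 13 = 221 = 1 (mod 220).
Step 4: C = 8^17 mod 253 = 13.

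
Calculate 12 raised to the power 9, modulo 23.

Step 1: Compute 12^9 mod 23 step by step, reducing modulo 23 at each step.
  12^1 mod 23 = 12
  12^2 mod 23 = (12 * 12) mod 23 = 6
  12^3 mod 23 = (6 * 12) mod 23 = 3
  12^4 mod 23 = (3 * 12) mod 23 = 13
  12^5 mod 23 = (13 * 12) mod 23 = 18
  12^6 mod 23 = (18 * 12) mod 23 = 9
  12^7 mod 23 = (9 * 12) mod 23 = 16
  12^8 mod 23 = (16 * 12) mod 23 = 8
  12^9 mod 23 = (8 * 12) mod 23 = 4
Step 2: Result = 4.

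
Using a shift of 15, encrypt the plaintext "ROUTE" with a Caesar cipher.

Step 1: For each letter, shift forward by 15 positions (mod 26).
  R (position 17) -> position (17+15) mod 26 = 6 -> G
  O (position 14) -> position (14+15) mod 26 = 3 -> D
  U (position 20) -> position (20+15) mod 26 = 9 -> J
  T (position 19) -> position (19+15) mod 26 = 8 -> I
  E (position 4) -> position (4+15) mod 26 = 19 -> T
Result: GDJIT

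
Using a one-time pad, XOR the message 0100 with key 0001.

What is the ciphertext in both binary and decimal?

Step 1: Write out the XOR operation bit by bit:
  Message: 0100
  Key:     0001
  XOR:     0101
Step 2: Convert to decimal: 0101 = 5.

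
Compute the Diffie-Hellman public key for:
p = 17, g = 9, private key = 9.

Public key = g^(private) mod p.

Step 1: A = g^a mod p = 9^9 mod 17.
  9^1 mod 17 = 9
  9^2 mod 17 = (9 * 9) mod 17 = 13
  9^3 mod 17 = (13 * 9) mod 17 = 15
  9^4 mod 17 = (15 * 9) mod 17 = 16
  9^5 mod 17 = (16 * 9) mod 17 = 8
  9^6 mod 17 = (8 * 9) mod 17 = 4
  9^7 mod 17 = (4 * 9) mod 17 = 2
  9^8 mod 17 = (2 * 9) mod 17 = 1
  9^9 mod 17 = (1 * 9) mod 17 = 9
Result: A = 9.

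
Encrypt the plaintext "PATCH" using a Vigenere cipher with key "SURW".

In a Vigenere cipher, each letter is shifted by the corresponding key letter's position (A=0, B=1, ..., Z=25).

Step 1: Repeat key to match plaintext length:
  Plaintext: PATCH
  Key:       SURWS
Step 2: Encrypt each letter:
  P(15) + S(18) = (15+18) mod 26 = 7 = H
  A(0) + U(20) = (0+20) mod 26 = 20 = U
  T(19) + R(17) = (19+17) mod 26 = 10 = K
  C(2) + W(22) = (2+22) mod 26 = 24 = Y
  H(7) + S(18) = (7+18) mod 26 = 25 = Z
Ciphertext: HUKYZ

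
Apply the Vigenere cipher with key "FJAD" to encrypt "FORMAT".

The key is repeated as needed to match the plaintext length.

Step 1: Repeat key to match plaintext length:
  Plaintext: FORMAT
  Key:       FJADFJ
Step 2: Encrypt each letter:
  F(5) + F(5) = (5+5) mod 26 = 10 = K
  O(14) + J(9) = (14+9) mod 26 = 23 = X
  R(17) + A(0) = (17+0) mod 26 = 17 = R
  M(12) + D(3) = (12+3) mod 26 = 15 = P
  A(0) + F(5) = (0+5) mod 26 = 5 = F
  T(19) + J(9) = (19+9) mod 26 = 2 = C
Ciphertext: KXRPFC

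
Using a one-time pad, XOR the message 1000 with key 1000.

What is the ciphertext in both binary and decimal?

Step 1: Write out the XOR operation bit by bit:
  Message: 1000
  Key:     1000
  XOR:     0000
Step 2: Convert to decimal: 0000 = 0.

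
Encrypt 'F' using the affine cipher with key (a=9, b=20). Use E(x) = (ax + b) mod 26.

Step 1: Convert 'F' to number: x = 5.
Step 2: E(5) = (9 * 5 + 20) mod 26 = 65 mod 26 = 13.
Step 3: Convert 13 back to letter: N.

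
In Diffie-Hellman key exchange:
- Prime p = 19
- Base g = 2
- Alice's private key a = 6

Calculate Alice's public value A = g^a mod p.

Step 1: A = g^a mod p = 2^6 mod 19.
  2^1 mod 19 = 2
  2^2 mod 19 = (2 * 2) mod 19 = 4
  2^3 mod 19 = (4 * 2) mod 19 = 8
  2^4 mod 19 = (8 * 2) mod 19 = 16
  2^5 mod 19 = (16 * 2) mod 19 = 13
  2^6 mod 19 = (13 * 2) mod 19 = 7
Result: A = 7.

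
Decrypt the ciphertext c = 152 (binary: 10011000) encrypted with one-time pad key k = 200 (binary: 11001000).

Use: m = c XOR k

Step 1: XOR ciphertext with key:
  Ciphertext: 10011000
  Key:        11001000
  XOR:        01010000
Step 2: Plaintext = 01010000 = 80 in decimal.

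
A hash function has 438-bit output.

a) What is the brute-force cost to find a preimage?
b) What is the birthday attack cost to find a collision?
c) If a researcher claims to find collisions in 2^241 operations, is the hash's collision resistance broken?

Step 1: Preimage resistance requires brute-force of 2^438 operations.
Step 2: Collision resistance (birthday bound) = 2^(438/2) = 2^219.
Step 3: The claimed attack costs 2^241 operations.
Step 4: Since 2^241 >= 2^219, the claimed attack is no faster than the generic birthday attack, so this does not break collision resistance.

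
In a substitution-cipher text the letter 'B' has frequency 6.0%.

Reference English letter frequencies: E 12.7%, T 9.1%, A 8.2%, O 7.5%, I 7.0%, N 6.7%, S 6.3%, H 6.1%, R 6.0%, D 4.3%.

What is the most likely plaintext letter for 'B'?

Step 1: The observed frequency is 6.0%.
Step 2: Compare with English frequencies:
  E: 12.7% (difference: 6.7%)
  T: 9.1% (difference: 3.1%)
  A: 8.2% (difference: 2.2%)
  O: 7.5% (difference: 1.5%)
  I: 7.0% (difference: 1.0%)
  N: 6.7% (difference: 0.7%)
  S: 6.3% (difference: 0.3%)
  H: 6.1% (difference: 0.1%)
  R: 6.0% (difference: 0.0%) <-- closest
  D: 4.3% (difference: 1.7%)
Step 3: 'B' most likely represents 'R' (frequency 6.0%).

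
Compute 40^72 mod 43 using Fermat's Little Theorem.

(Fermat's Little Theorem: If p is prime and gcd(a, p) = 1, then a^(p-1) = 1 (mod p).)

Step 1: Since 43 is prime, by Fermat's Little Theorem: 40^42 = 1 (mod 43).
Step 2: Reduce exponent: 72 mod 42 = 30.
Step 3: So 40^72 = 40^30 (mod 43).
Step 4: 40^30 mod 43 = 11.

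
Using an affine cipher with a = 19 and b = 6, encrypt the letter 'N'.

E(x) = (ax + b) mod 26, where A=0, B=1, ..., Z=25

Step 1: Convert 'N' to number: x = 13.
Step 2: E(13) = (19 * 13 + 6) mod 26 = 253 mod 26 = 19.
Step 3: Convert 19 back to letter: T.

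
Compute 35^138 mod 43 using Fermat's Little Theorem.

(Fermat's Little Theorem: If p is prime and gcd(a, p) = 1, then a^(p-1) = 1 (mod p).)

Step 1: Since 43 is prime, by Fermat's Little Theorem: 35^42 = 1 (mod 43).
Step 2: Reduce exponent: 138 mod 42 = 12.
Step 3: So 35^138 = 35^12 (mod 43).
Step 4: 35^12 mod 43 = 41.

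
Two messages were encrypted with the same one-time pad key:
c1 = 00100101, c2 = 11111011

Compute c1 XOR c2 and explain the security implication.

Step 1: c1 XOR c2 = (m1 XOR k) XOR (m2 XOR k).
Step 2: By XOR associativity/commutativity: = m1 XOR m2 XOR k XOR k = m1 XOR m2.
Step 3: 00100101 XOR 11111011 = 11011110 = 222.
Step 4: The key cancels out! An attacker learns m1 XOR m2 = 222, revealing the relationship between plaintexts.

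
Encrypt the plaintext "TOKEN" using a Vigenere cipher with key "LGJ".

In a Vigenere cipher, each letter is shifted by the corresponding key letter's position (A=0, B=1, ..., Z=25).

Step 1: Repeat key to match plaintext length:
  Plaintext: TOKEN
  Key:       LGJLG
Step 2: Encrypt each letter:
  T(19) + L(11) = (19+11) mod 26 = 4 = E
  O(14) + G(6) = (14+6) mod 26 = 20 = U
  K(10) + J(9) = (10+9) mod 26 = 19 = T
  E(4) + L(11) = (4+11) mod 26 = 15 = P
  N(13) + G(6) = (13+6) mod 26 = 19 = T
Ciphertext: EUTPT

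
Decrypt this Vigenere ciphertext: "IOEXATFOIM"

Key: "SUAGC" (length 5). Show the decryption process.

Step 1: Key 'SUAGC' has length 5. Extended key: SUAGCSUAGC
Step 2: Decrypt each position:
  I(8) - S(18) = 16 = Q
  O(14) - U(20) = 20 = U
  E(4) - A(0) = 4 = E
  X(23) - G(6) = 17 = R
  A(0) - C(2) = 24 = Y
  T(19) - S(18) = 1 = B
  F(5) - U(20) = 11 = L
  O(14) - A(0) = 14 = O
  I(8) - G(6) = 2 = C
  M(12) - C(2) = 10 = K
Plaintext: QUERYBLOCK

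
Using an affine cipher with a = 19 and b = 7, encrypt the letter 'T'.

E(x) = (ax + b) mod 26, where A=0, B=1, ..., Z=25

Step 1: Convert 'T' to number: x = 19.
Step 2: E(19) = (19 * 19 + 7) mod 26 = 368 mod 26 = 4.
Step 3: Convert 4 back to letter: E.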